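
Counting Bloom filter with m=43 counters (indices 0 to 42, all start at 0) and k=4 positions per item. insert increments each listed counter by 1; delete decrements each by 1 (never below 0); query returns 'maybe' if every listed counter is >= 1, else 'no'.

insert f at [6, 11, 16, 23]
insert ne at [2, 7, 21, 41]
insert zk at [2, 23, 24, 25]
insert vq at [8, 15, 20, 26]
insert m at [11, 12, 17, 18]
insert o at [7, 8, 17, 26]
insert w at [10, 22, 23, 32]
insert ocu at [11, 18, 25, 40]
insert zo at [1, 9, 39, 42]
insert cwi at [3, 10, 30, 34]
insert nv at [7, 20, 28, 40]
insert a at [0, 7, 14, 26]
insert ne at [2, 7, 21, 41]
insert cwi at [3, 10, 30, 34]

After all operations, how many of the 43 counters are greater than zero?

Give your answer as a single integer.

Step 1: insert f at [6, 11, 16, 23] -> counters=[0,0,0,0,0,0,1,0,0,0,0,1,0,0,0,0,1,0,0,0,0,0,0,1,0,0,0,0,0,0,0,0,0,0,0,0,0,0,0,0,0,0,0]
Step 2: insert ne at [2, 7, 21, 41] -> counters=[0,0,1,0,0,0,1,1,0,0,0,1,0,0,0,0,1,0,0,0,0,1,0,1,0,0,0,0,0,0,0,0,0,0,0,0,0,0,0,0,0,1,0]
Step 3: insert zk at [2, 23, 24, 25] -> counters=[0,0,2,0,0,0,1,1,0,0,0,1,0,0,0,0,1,0,0,0,0,1,0,2,1,1,0,0,0,0,0,0,0,0,0,0,0,0,0,0,0,1,0]
Step 4: insert vq at [8, 15, 20, 26] -> counters=[0,0,2,0,0,0,1,1,1,0,0,1,0,0,0,1,1,0,0,0,1,1,0,2,1,1,1,0,0,0,0,0,0,0,0,0,0,0,0,0,0,1,0]
Step 5: insert m at [11, 12, 17, 18] -> counters=[0,0,2,0,0,0,1,1,1,0,0,2,1,0,0,1,1,1,1,0,1,1,0,2,1,1,1,0,0,0,0,0,0,0,0,0,0,0,0,0,0,1,0]
Step 6: insert o at [7, 8, 17, 26] -> counters=[0,0,2,0,0,0,1,2,2,0,0,2,1,0,0,1,1,2,1,0,1,1,0,2,1,1,2,0,0,0,0,0,0,0,0,0,0,0,0,0,0,1,0]
Step 7: insert w at [10, 22, 23, 32] -> counters=[0,0,2,0,0,0,1,2,2,0,1,2,1,0,0,1,1,2,1,0,1,1,1,3,1,1,2,0,0,0,0,0,1,0,0,0,0,0,0,0,0,1,0]
Step 8: insert ocu at [11, 18, 25, 40] -> counters=[0,0,2,0,0,0,1,2,2,0,1,3,1,0,0,1,1,2,2,0,1,1,1,3,1,2,2,0,0,0,0,0,1,0,0,0,0,0,0,0,1,1,0]
Step 9: insert zo at [1, 9, 39, 42] -> counters=[0,1,2,0,0,0,1,2,2,1,1,3,1,0,0,1,1,2,2,0,1,1,1,3,1,2,2,0,0,0,0,0,1,0,0,0,0,0,0,1,1,1,1]
Step 10: insert cwi at [3, 10, 30, 34] -> counters=[0,1,2,1,0,0,1,2,2,1,2,3,1,0,0,1,1,2,2,0,1,1,1,3,1,2,2,0,0,0,1,0,1,0,1,0,0,0,0,1,1,1,1]
Step 11: insert nv at [7, 20, 28, 40] -> counters=[0,1,2,1,0,0,1,3,2,1,2,3,1,0,0,1,1,2,2,0,2,1,1,3,1,2,2,0,1,0,1,0,1,0,1,0,0,0,0,1,2,1,1]
Step 12: insert a at [0, 7, 14, 26] -> counters=[1,1,2,1,0,0,1,4,2,1,2,3,1,0,1,1,1,2,2,0,2,1,1,3,1,2,3,0,1,0,1,0,1,0,1,0,0,0,0,1,2,1,1]
Step 13: insert ne at [2, 7, 21, 41] -> counters=[1,1,3,1,0,0,1,5,2,1,2,3,1,0,1,1,1,2,2,0,2,2,1,3,1,2,3,0,1,0,1,0,1,0,1,0,0,0,0,1,2,2,1]
Step 14: insert cwi at [3, 10, 30, 34] -> counters=[1,1,3,2,0,0,1,5,2,1,3,3,1,0,1,1,1,2,2,0,2,2,1,3,1,2,3,0,1,0,2,0,1,0,2,0,0,0,0,1,2,2,1]
Final counters=[1,1,3,2,0,0,1,5,2,1,3,3,1,0,1,1,1,2,2,0,2,2,1,3,1,2,3,0,1,0,2,0,1,0,2,0,0,0,0,1,2,2,1] -> 31 nonzero

Answer: 31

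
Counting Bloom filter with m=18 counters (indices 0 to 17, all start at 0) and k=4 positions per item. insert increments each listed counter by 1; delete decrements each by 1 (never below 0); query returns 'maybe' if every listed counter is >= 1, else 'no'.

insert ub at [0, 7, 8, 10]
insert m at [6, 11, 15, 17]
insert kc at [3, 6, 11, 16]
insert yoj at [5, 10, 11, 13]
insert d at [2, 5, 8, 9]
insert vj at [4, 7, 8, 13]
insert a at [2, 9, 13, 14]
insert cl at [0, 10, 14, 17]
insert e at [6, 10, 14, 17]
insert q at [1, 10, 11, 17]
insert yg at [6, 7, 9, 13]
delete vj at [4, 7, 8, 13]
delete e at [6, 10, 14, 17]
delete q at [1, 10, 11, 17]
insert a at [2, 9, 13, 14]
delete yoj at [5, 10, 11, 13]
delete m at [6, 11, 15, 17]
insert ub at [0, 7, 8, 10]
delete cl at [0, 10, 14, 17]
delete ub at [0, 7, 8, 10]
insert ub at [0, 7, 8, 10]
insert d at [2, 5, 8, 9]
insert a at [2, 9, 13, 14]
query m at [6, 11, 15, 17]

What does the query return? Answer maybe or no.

Answer: no

Derivation:
Step 1: insert ub at [0, 7, 8, 10] -> counters=[1,0,0,0,0,0,0,1,1,0,1,0,0,0,0,0,0,0]
Step 2: insert m at [6, 11, 15, 17] -> counters=[1,0,0,0,0,0,1,1,1,0,1,1,0,0,0,1,0,1]
Step 3: insert kc at [3, 6, 11, 16] -> counters=[1,0,0,1,0,0,2,1,1,0,1,2,0,0,0,1,1,1]
Step 4: insert yoj at [5, 10, 11, 13] -> counters=[1,0,0,1,0,1,2,1,1,0,2,3,0,1,0,1,1,1]
Step 5: insert d at [2, 5, 8, 9] -> counters=[1,0,1,1,0,2,2,1,2,1,2,3,0,1,0,1,1,1]
Step 6: insert vj at [4, 7, 8, 13] -> counters=[1,0,1,1,1,2,2,2,3,1,2,3,0,2,0,1,1,1]
Step 7: insert a at [2, 9, 13, 14] -> counters=[1,0,2,1,1,2,2,2,3,2,2,3,0,3,1,1,1,1]
Step 8: insert cl at [0, 10, 14, 17] -> counters=[2,0,2,1,1,2,2,2,3,2,3,3,0,3,2,1,1,2]
Step 9: insert e at [6, 10, 14, 17] -> counters=[2,0,2,1,1,2,3,2,3,2,4,3,0,3,3,1,1,3]
Step 10: insert q at [1, 10, 11, 17] -> counters=[2,1,2,1,1,2,3,2,3,2,5,4,0,3,3,1,1,4]
Step 11: insert yg at [6, 7, 9, 13] -> counters=[2,1,2,1,1,2,4,3,3,3,5,4,0,4,3,1,1,4]
Step 12: delete vj at [4, 7, 8, 13] -> counters=[2,1,2,1,0,2,4,2,2,3,5,4,0,3,3,1,1,4]
Step 13: delete e at [6, 10, 14, 17] -> counters=[2,1,2,1,0,2,3,2,2,3,4,4,0,3,2,1,1,3]
Step 14: delete q at [1, 10, 11, 17] -> counters=[2,0,2,1,0,2,3,2,2,3,3,3,0,3,2,1,1,2]
Step 15: insert a at [2, 9, 13, 14] -> counters=[2,0,3,1,0,2,3,2,2,4,3,3,0,4,3,1,1,2]
Step 16: delete yoj at [5, 10, 11, 13] -> counters=[2,0,3,1,0,1,3,2,2,4,2,2,0,3,3,1,1,2]
Step 17: delete m at [6, 11, 15, 17] -> counters=[2,0,3,1,0,1,2,2,2,4,2,1,0,3,3,0,1,1]
Step 18: insert ub at [0, 7, 8, 10] -> counters=[3,0,3,1,0,1,2,3,3,4,3,1,0,3,3,0,1,1]
Step 19: delete cl at [0, 10, 14, 17] -> counters=[2,0,3,1,0,1,2,3,3,4,2,1,0,3,2,0,1,0]
Step 20: delete ub at [0, 7, 8, 10] -> counters=[1,0,3,1,0,1,2,2,2,4,1,1,0,3,2,0,1,0]
Step 21: insert ub at [0, 7, 8, 10] -> counters=[2,0,3,1,0,1,2,3,3,4,2,1,0,3,2,0,1,0]
Step 22: insert d at [2, 5, 8, 9] -> counters=[2,0,4,1,0,2,2,3,4,5,2,1,0,3,2,0,1,0]
Step 23: insert a at [2, 9, 13, 14] -> counters=[2,0,5,1,0,2,2,3,4,6,2,1,0,4,3,0,1,0]
Query m: check counters[6]=2 counters[11]=1 counters[15]=0 counters[17]=0 -> no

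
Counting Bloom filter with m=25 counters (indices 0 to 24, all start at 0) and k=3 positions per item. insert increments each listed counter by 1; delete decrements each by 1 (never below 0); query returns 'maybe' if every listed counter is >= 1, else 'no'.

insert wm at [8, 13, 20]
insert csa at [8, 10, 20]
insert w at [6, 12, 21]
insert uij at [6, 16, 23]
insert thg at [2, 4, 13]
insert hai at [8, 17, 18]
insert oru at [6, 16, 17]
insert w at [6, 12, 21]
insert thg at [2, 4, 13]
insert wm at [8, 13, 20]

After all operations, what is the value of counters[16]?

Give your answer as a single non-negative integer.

Answer: 2

Derivation:
Step 1: insert wm at [8, 13, 20] -> counters=[0,0,0,0,0,0,0,0,1,0,0,0,0,1,0,0,0,0,0,0,1,0,0,0,0]
Step 2: insert csa at [8, 10, 20] -> counters=[0,0,0,0,0,0,0,0,2,0,1,0,0,1,0,0,0,0,0,0,2,0,0,0,0]
Step 3: insert w at [6, 12, 21] -> counters=[0,0,0,0,0,0,1,0,2,0,1,0,1,1,0,0,0,0,0,0,2,1,0,0,0]
Step 4: insert uij at [6, 16, 23] -> counters=[0,0,0,0,0,0,2,0,2,0,1,0,1,1,0,0,1,0,0,0,2,1,0,1,0]
Step 5: insert thg at [2, 4, 13] -> counters=[0,0,1,0,1,0,2,0,2,0,1,0,1,2,0,0,1,0,0,0,2,1,0,1,0]
Step 6: insert hai at [8, 17, 18] -> counters=[0,0,1,0,1,0,2,0,3,0,1,0,1,2,0,0,1,1,1,0,2,1,0,1,0]
Step 7: insert oru at [6, 16, 17] -> counters=[0,0,1,0,1,0,3,0,3,0,1,0,1,2,0,0,2,2,1,0,2,1,0,1,0]
Step 8: insert w at [6, 12, 21] -> counters=[0,0,1,0,1,0,4,0,3,0,1,0,2,2,0,0,2,2,1,0,2,2,0,1,0]
Step 9: insert thg at [2, 4, 13] -> counters=[0,0,2,0,2,0,4,0,3,0,1,0,2,3,0,0,2,2,1,0,2,2,0,1,0]
Step 10: insert wm at [8, 13, 20] -> counters=[0,0,2,0,2,0,4,0,4,0,1,0,2,4,0,0,2,2,1,0,3,2,0,1,0]
Final counters=[0,0,2,0,2,0,4,0,4,0,1,0,2,4,0,0,2,2,1,0,3,2,0,1,0] -> counters[16]=2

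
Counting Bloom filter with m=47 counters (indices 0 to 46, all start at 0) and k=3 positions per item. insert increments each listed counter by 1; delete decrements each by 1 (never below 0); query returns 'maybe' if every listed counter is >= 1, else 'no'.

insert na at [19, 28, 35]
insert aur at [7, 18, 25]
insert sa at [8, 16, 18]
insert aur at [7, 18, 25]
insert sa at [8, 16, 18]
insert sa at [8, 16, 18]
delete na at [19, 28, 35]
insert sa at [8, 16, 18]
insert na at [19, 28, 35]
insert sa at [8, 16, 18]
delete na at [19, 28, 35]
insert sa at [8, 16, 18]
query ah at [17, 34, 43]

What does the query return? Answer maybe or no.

Step 1: insert na at [19, 28, 35] -> counters=[0,0,0,0,0,0,0,0,0,0,0,0,0,0,0,0,0,0,0,1,0,0,0,0,0,0,0,0,1,0,0,0,0,0,0,1,0,0,0,0,0,0,0,0,0,0,0]
Step 2: insert aur at [7, 18, 25] -> counters=[0,0,0,0,0,0,0,1,0,0,0,0,0,0,0,0,0,0,1,1,0,0,0,0,0,1,0,0,1,0,0,0,0,0,0,1,0,0,0,0,0,0,0,0,0,0,0]
Step 3: insert sa at [8, 16, 18] -> counters=[0,0,0,0,0,0,0,1,1,0,0,0,0,0,0,0,1,0,2,1,0,0,0,0,0,1,0,0,1,0,0,0,0,0,0,1,0,0,0,0,0,0,0,0,0,0,0]
Step 4: insert aur at [7, 18, 25] -> counters=[0,0,0,0,0,0,0,2,1,0,0,0,0,0,0,0,1,0,3,1,0,0,0,0,0,2,0,0,1,0,0,0,0,0,0,1,0,0,0,0,0,0,0,0,0,0,0]
Step 5: insert sa at [8, 16, 18] -> counters=[0,0,0,0,0,0,0,2,2,0,0,0,0,0,0,0,2,0,4,1,0,0,0,0,0,2,0,0,1,0,0,0,0,0,0,1,0,0,0,0,0,0,0,0,0,0,0]
Step 6: insert sa at [8, 16, 18] -> counters=[0,0,0,0,0,0,0,2,3,0,0,0,0,0,0,0,3,0,5,1,0,0,0,0,0,2,0,0,1,0,0,0,0,0,0,1,0,0,0,0,0,0,0,0,0,0,0]
Step 7: delete na at [19, 28, 35] -> counters=[0,0,0,0,0,0,0,2,3,0,0,0,0,0,0,0,3,0,5,0,0,0,0,0,0,2,0,0,0,0,0,0,0,0,0,0,0,0,0,0,0,0,0,0,0,0,0]
Step 8: insert sa at [8, 16, 18] -> counters=[0,0,0,0,0,0,0,2,4,0,0,0,0,0,0,0,4,0,6,0,0,0,0,0,0,2,0,0,0,0,0,0,0,0,0,0,0,0,0,0,0,0,0,0,0,0,0]
Step 9: insert na at [19, 28, 35] -> counters=[0,0,0,0,0,0,0,2,4,0,0,0,0,0,0,0,4,0,6,1,0,0,0,0,0,2,0,0,1,0,0,0,0,0,0,1,0,0,0,0,0,0,0,0,0,0,0]
Step 10: insert sa at [8, 16, 18] -> counters=[0,0,0,0,0,0,0,2,5,0,0,0,0,0,0,0,5,0,7,1,0,0,0,0,0,2,0,0,1,0,0,0,0,0,0,1,0,0,0,0,0,0,0,0,0,0,0]
Step 11: delete na at [19, 28, 35] -> counters=[0,0,0,0,0,0,0,2,5,0,0,0,0,0,0,0,5,0,7,0,0,0,0,0,0,2,0,0,0,0,0,0,0,0,0,0,0,0,0,0,0,0,0,0,0,0,0]
Step 12: insert sa at [8, 16, 18] -> counters=[0,0,0,0,0,0,0,2,6,0,0,0,0,0,0,0,6,0,8,0,0,0,0,0,0,2,0,0,0,0,0,0,0,0,0,0,0,0,0,0,0,0,0,0,0,0,0]
Query ah: check counters[17]=0 counters[34]=0 counters[43]=0 -> no

Answer: no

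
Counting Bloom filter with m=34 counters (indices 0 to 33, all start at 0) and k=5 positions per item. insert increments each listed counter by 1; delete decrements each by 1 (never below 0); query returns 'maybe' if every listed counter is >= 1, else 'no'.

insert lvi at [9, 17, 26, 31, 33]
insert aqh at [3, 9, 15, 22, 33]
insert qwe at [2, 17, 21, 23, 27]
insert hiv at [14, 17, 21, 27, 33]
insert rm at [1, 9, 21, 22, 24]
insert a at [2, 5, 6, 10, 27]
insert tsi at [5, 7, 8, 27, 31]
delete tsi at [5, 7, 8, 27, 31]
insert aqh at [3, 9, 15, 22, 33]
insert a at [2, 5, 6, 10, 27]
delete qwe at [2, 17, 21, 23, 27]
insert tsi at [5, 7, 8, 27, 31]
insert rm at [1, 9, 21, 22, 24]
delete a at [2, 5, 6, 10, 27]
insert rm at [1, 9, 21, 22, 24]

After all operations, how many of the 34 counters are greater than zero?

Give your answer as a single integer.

Step 1: insert lvi at [9, 17, 26, 31, 33] -> counters=[0,0,0,0,0,0,0,0,0,1,0,0,0,0,0,0,0,1,0,0,0,0,0,0,0,0,1,0,0,0,0,1,0,1]
Step 2: insert aqh at [3, 9, 15, 22, 33] -> counters=[0,0,0,1,0,0,0,0,0,2,0,0,0,0,0,1,0,1,0,0,0,0,1,0,0,0,1,0,0,0,0,1,0,2]
Step 3: insert qwe at [2, 17, 21, 23, 27] -> counters=[0,0,1,1,0,0,0,0,0,2,0,0,0,0,0,1,0,2,0,0,0,1,1,1,0,0,1,1,0,0,0,1,0,2]
Step 4: insert hiv at [14, 17, 21, 27, 33] -> counters=[0,0,1,1,0,0,0,0,0,2,0,0,0,0,1,1,0,3,0,0,0,2,1,1,0,0,1,2,0,0,0,1,0,3]
Step 5: insert rm at [1, 9, 21, 22, 24] -> counters=[0,1,1,1,0,0,0,0,0,3,0,0,0,0,1,1,0,3,0,0,0,3,2,1,1,0,1,2,0,0,0,1,0,3]
Step 6: insert a at [2, 5, 6, 10, 27] -> counters=[0,1,2,1,0,1,1,0,0,3,1,0,0,0,1,1,0,3,0,0,0,3,2,1,1,0,1,3,0,0,0,1,0,3]
Step 7: insert tsi at [5, 7, 8, 27, 31] -> counters=[0,1,2,1,0,2,1,1,1,3,1,0,0,0,1,1,0,3,0,0,0,3,2,1,1,0,1,4,0,0,0,2,0,3]
Step 8: delete tsi at [5, 7, 8, 27, 31] -> counters=[0,1,2,1,0,1,1,0,0,3,1,0,0,0,1,1,0,3,0,0,0,3,2,1,1,0,1,3,0,0,0,1,0,3]
Step 9: insert aqh at [3, 9, 15, 22, 33] -> counters=[0,1,2,2,0,1,1,0,0,4,1,0,0,0,1,2,0,3,0,0,0,3,3,1,1,0,1,3,0,0,0,1,0,4]
Step 10: insert a at [2, 5, 6, 10, 27] -> counters=[0,1,3,2,0,2,2,0,0,4,2,0,0,0,1,2,0,3,0,0,0,3,3,1,1,0,1,4,0,0,0,1,0,4]
Step 11: delete qwe at [2, 17, 21, 23, 27] -> counters=[0,1,2,2,0,2,2,0,0,4,2,0,0,0,1,2,0,2,0,0,0,2,3,0,1,0,1,3,0,0,0,1,0,4]
Step 12: insert tsi at [5, 7, 8, 27, 31] -> counters=[0,1,2,2,0,3,2,1,1,4,2,0,0,0,1,2,0,2,0,0,0,2,3,0,1,0,1,4,0,0,0,2,0,4]
Step 13: insert rm at [1, 9, 21, 22, 24] -> counters=[0,2,2,2,0,3,2,1,1,5,2,0,0,0,1,2,0,2,0,0,0,3,4,0,2,0,1,4,0,0,0,2,0,4]
Step 14: delete a at [2, 5, 6, 10, 27] -> counters=[0,2,1,2,0,2,1,1,1,5,1,0,0,0,1,2,0,2,0,0,0,3,4,0,2,0,1,3,0,0,0,2,0,4]
Step 15: insert rm at [1, 9, 21, 22, 24] -> counters=[0,3,1,2,0,2,1,1,1,6,1,0,0,0,1,2,0,2,0,0,0,4,5,0,3,0,1,3,0,0,0,2,0,4]
Final counters=[0,3,1,2,0,2,1,1,1,6,1,0,0,0,1,2,0,2,0,0,0,4,5,0,3,0,1,3,0,0,0,2,0,4] -> 19 nonzero

Answer: 19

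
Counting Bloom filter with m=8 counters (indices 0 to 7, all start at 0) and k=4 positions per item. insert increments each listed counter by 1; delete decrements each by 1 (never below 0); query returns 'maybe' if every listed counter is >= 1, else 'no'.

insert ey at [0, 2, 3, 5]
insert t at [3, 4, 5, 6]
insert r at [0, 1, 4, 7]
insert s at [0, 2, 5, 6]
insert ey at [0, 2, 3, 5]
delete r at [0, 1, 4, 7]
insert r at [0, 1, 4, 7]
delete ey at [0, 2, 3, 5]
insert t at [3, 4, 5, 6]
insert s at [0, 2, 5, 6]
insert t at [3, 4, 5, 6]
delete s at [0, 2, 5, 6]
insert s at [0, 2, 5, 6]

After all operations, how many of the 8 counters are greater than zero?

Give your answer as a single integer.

Step 1: insert ey at [0, 2, 3, 5] -> counters=[1,0,1,1,0,1,0,0]
Step 2: insert t at [3, 4, 5, 6] -> counters=[1,0,1,2,1,2,1,0]
Step 3: insert r at [0, 1, 4, 7] -> counters=[2,1,1,2,2,2,1,1]
Step 4: insert s at [0, 2, 5, 6] -> counters=[3,1,2,2,2,3,2,1]
Step 5: insert ey at [0, 2, 3, 5] -> counters=[4,1,3,3,2,4,2,1]
Step 6: delete r at [0, 1, 4, 7] -> counters=[3,0,3,3,1,4,2,0]
Step 7: insert r at [0, 1, 4, 7] -> counters=[4,1,3,3,2,4,2,1]
Step 8: delete ey at [0, 2, 3, 5] -> counters=[3,1,2,2,2,3,2,1]
Step 9: insert t at [3, 4, 5, 6] -> counters=[3,1,2,3,3,4,3,1]
Step 10: insert s at [0, 2, 5, 6] -> counters=[4,1,3,3,3,5,4,1]
Step 11: insert t at [3, 4, 5, 6] -> counters=[4,1,3,4,4,6,5,1]
Step 12: delete s at [0, 2, 5, 6] -> counters=[3,1,2,4,4,5,4,1]
Step 13: insert s at [0, 2, 5, 6] -> counters=[4,1,3,4,4,6,5,1]
Final counters=[4,1,3,4,4,6,5,1] -> 8 nonzero

Answer: 8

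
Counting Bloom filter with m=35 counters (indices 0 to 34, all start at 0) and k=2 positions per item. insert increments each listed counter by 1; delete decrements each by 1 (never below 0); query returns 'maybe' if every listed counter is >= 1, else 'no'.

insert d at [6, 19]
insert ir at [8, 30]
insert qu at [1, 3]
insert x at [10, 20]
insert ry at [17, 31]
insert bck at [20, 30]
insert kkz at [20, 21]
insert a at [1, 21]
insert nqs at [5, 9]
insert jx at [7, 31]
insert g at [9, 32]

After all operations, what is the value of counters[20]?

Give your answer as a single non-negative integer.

Step 1: insert d at [6, 19] -> counters=[0,0,0,0,0,0,1,0,0,0,0,0,0,0,0,0,0,0,0,1,0,0,0,0,0,0,0,0,0,0,0,0,0,0,0]
Step 2: insert ir at [8, 30] -> counters=[0,0,0,0,0,0,1,0,1,0,0,0,0,0,0,0,0,0,0,1,0,0,0,0,0,0,0,0,0,0,1,0,0,0,0]
Step 3: insert qu at [1, 3] -> counters=[0,1,0,1,0,0,1,0,1,0,0,0,0,0,0,0,0,0,0,1,0,0,0,0,0,0,0,0,0,0,1,0,0,0,0]
Step 4: insert x at [10, 20] -> counters=[0,1,0,1,0,0,1,0,1,0,1,0,0,0,0,0,0,0,0,1,1,0,0,0,0,0,0,0,0,0,1,0,0,0,0]
Step 5: insert ry at [17, 31] -> counters=[0,1,0,1,0,0,1,0,1,0,1,0,0,0,0,0,0,1,0,1,1,0,0,0,0,0,0,0,0,0,1,1,0,0,0]
Step 6: insert bck at [20, 30] -> counters=[0,1,0,1,0,0,1,0,1,0,1,0,0,0,0,0,0,1,0,1,2,0,0,0,0,0,0,0,0,0,2,1,0,0,0]
Step 7: insert kkz at [20, 21] -> counters=[0,1,0,1,0,0,1,0,1,0,1,0,0,0,0,0,0,1,0,1,3,1,0,0,0,0,0,0,0,0,2,1,0,0,0]
Step 8: insert a at [1, 21] -> counters=[0,2,0,1,0,0,1,0,1,0,1,0,0,0,0,0,0,1,0,1,3,2,0,0,0,0,0,0,0,0,2,1,0,0,0]
Step 9: insert nqs at [5, 9] -> counters=[0,2,0,1,0,1,1,0,1,1,1,0,0,0,0,0,0,1,0,1,3,2,0,0,0,0,0,0,0,0,2,1,0,0,0]
Step 10: insert jx at [7, 31] -> counters=[0,2,0,1,0,1,1,1,1,1,1,0,0,0,0,0,0,1,0,1,3,2,0,0,0,0,0,0,0,0,2,2,0,0,0]
Step 11: insert g at [9, 32] -> counters=[0,2,0,1,0,1,1,1,1,2,1,0,0,0,0,0,0,1,0,1,3,2,0,0,0,0,0,0,0,0,2,2,1,0,0]
Final counters=[0,2,0,1,0,1,1,1,1,2,1,0,0,0,0,0,0,1,0,1,3,2,0,0,0,0,0,0,0,0,2,2,1,0,0] -> counters[20]=3

Answer: 3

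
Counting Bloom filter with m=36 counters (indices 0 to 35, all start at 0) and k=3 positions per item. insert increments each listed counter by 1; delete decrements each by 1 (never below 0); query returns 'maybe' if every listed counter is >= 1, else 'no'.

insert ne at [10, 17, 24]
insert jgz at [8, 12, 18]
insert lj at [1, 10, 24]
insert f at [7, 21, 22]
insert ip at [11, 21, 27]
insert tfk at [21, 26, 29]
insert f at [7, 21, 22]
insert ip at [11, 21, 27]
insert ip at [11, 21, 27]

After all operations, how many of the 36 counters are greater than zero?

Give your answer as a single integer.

Answer: 14

Derivation:
Step 1: insert ne at [10, 17, 24] -> counters=[0,0,0,0,0,0,0,0,0,0,1,0,0,0,0,0,0,1,0,0,0,0,0,0,1,0,0,0,0,0,0,0,0,0,0,0]
Step 2: insert jgz at [8, 12, 18] -> counters=[0,0,0,0,0,0,0,0,1,0,1,0,1,0,0,0,0,1,1,0,0,0,0,0,1,0,0,0,0,0,0,0,0,0,0,0]
Step 3: insert lj at [1, 10, 24] -> counters=[0,1,0,0,0,0,0,0,1,0,2,0,1,0,0,0,0,1,1,0,0,0,0,0,2,0,0,0,0,0,0,0,0,0,0,0]
Step 4: insert f at [7, 21, 22] -> counters=[0,1,0,0,0,0,0,1,1,0,2,0,1,0,0,0,0,1,1,0,0,1,1,0,2,0,0,0,0,0,0,0,0,0,0,0]
Step 5: insert ip at [11, 21, 27] -> counters=[0,1,0,0,0,0,0,1,1,0,2,1,1,0,0,0,0,1,1,0,0,2,1,0,2,0,0,1,0,0,0,0,0,0,0,0]
Step 6: insert tfk at [21, 26, 29] -> counters=[0,1,0,0,0,0,0,1,1,0,2,1,1,0,0,0,0,1,1,0,0,3,1,0,2,0,1,1,0,1,0,0,0,0,0,0]
Step 7: insert f at [7, 21, 22] -> counters=[0,1,0,0,0,0,0,2,1,0,2,1,1,0,0,0,0,1,1,0,0,4,2,0,2,0,1,1,0,1,0,0,0,0,0,0]
Step 8: insert ip at [11, 21, 27] -> counters=[0,1,0,0,0,0,0,2,1,0,2,2,1,0,0,0,0,1,1,0,0,5,2,0,2,0,1,2,0,1,0,0,0,0,0,0]
Step 9: insert ip at [11, 21, 27] -> counters=[0,1,0,0,0,0,0,2,1,0,2,3,1,0,0,0,0,1,1,0,0,6,2,0,2,0,1,3,0,1,0,0,0,0,0,0]
Final counters=[0,1,0,0,0,0,0,2,1,0,2,3,1,0,0,0,0,1,1,0,0,6,2,0,2,0,1,3,0,1,0,0,0,0,0,0] -> 14 nonzero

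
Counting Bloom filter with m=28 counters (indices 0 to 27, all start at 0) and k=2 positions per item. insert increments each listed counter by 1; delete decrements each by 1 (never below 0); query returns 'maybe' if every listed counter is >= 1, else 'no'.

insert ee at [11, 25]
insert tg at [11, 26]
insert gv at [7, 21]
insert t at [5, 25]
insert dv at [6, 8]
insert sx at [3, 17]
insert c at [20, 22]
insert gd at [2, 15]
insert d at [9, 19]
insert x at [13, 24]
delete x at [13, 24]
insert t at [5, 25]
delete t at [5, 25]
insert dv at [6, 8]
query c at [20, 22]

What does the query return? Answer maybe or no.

Answer: maybe

Derivation:
Step 1: insert ee at [11, 25] -> counters=[0,0,0,0,0,0,0,0,0,0,0,1,0,0,0,0,0,0,0,0,0,0,0,0,0,1,0,0]
Step 2: insert tg at [11, 26] -> counters=[0,0,0,0,0,0,0,0,0,0,0,2,0,0,0,0,0,0,0,0,0,0,0,0,0,1,1,0]
Step 3: insert gv at [7, 21] -> counters=[0,0,0,0,0,0,0,1,0,0,0,2,0,0,0,0,0,0,0,0,0,1,0,0,0,1,1,0]
Step 4: insert t at [5, 25] -> counters=[0,0,0,0,0,1,0,1,0,0,0,2,0,0,0,0,0,0,0,0,0,1,0,0,0,2,1,0]
Step 5: insert dv at [6, 8] -> counters=[0,0,0,0,0,1,1,1,1,0,0,2,0,0,0,0,0,0,0,0,0,1,0,0,0,2,1,0]
Step 6: insert sx at [3, 17] -> counters=[0,0,0,1,0,1,1,1,1,0,0,2,0,0,0,0,0,1,0,0,0,1,0,0,0,2,1,0]
Step 7: insert c at [20, 22] -> counters=[0,0,0,1,0,1,1,1,1,0,0,2,0,0,0,0,0,1,0,0,1,1,1,0,0,2,1,0]
Step 8: insert gd at [2, 15] -> counters=[0,0,1,1,0,1,1,1,1,0,0,2,0,0,0,1,0,1,0,0,1,1,1,0,0,2,1,0]
Step 9: insert d at [9, 19] -> counters=[0,0,1,1,0,1,1,1,1,1,0,2,0,0,0,1,0,1,0,1,1,1,1,0,0,2,1,0]
Step 10: insert x at [13, 24] -> counters=[0,0,1,1,0,1,1,1,1,1,0,2,0,1,0,1,0,1,0,1,1,1,1,0,1,2,1,0]
Step 11: delete x at [13, 24] -> counters=[0,0,1,1,0,1,1,1,1,1,0,2,0,0,0,1,0,1,0,1,1,1,1,0,0,2,1,0]
Step 12: insert t at [5, 25] -> counters=[0,0,1,1,0,2,1,1,1,1,0,2,0,0,0,1,0,1,0,1,1,1,1,0,0,3,1,0]
Step 13: delete t at [5, 25] -> counters=[0,0,1,1,0,1,1,1,1,1,0,2,0,0,0,1,0,1,0,1,1,1,1,0,0,2,1,0]
Step 14: insert dv at [6, 8] -> counters=[0,0,1,1,0,1,2,1,2,1,0,2,0,0,0,1,0,1,0,1,1,1,1,0,0,2,1,0]
Query c: check counters[20]=1 counters[22]=1 -> maybe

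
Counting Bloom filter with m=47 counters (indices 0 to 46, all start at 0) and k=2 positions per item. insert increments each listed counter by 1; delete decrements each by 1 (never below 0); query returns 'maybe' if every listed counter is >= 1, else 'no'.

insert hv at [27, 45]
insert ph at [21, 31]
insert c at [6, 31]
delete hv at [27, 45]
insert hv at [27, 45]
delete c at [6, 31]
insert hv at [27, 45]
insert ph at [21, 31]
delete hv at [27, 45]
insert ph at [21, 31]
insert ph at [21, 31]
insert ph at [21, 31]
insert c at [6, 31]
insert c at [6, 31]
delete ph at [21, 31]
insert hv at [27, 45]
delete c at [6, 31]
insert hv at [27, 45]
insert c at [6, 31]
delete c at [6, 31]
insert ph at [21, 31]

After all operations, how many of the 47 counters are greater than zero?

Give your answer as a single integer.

Step 1: insert hv at [27, 45] -> counters=[0,0,0,0,0,0,0,0,0,0,0,0,0,0,0,0,0,0,0,0,0,0,0,0,0,0,0,1,0,0,0,0,0,0,0,0,0,0,0,0,0,0,0,0,0,1,0]
Step 2: insert ph at [21, 31] -> counters=[0,0,0,0,0,0,0,0,0,0,0,0,0,0,0,0,0,0,0,0,0,1,0,0,0,0,0,1,0,0,0,1,0,0,0,0,0,0,0,0,0,0,0,0,0,1,0]
Step 3: insert c at [6, 31] -> counters=[0,0,0,0,0,0,1,0,0,0,0,0,0,0,0,0,0,0,0,0,0,1,0,0,0,0,0,1,0,0,0,2,0,0,0,0,0,0,0,0,0,0,0,0,0,1,0]
Step 4: delete hv at [27, 45] -> counters=[0,0,0,0,0,0,1,0,0,0,0,0,0,0,0,0,0,0,0,0,0,1,0,0,0,0,0,0,0,0,0,2,0,0,0,0,0,0,0,0,0,0,0,0,0,0,0]
Step 5: insert hv at [27, 45] -> counters=[0,0,0,0,0,0,1,0,0,0,0,0,0,0,0,0,0,0,0,0,0,1,0,0,0,0,0,1,0,0,0,2,0,0,0,0,0,0,0,0,0,0,0,0,0,1,0]
Step 6: delete c at [6, 31] -> counters=[0,0,0,0,0,0,0,0,0,0,0,0,0,0,0,0,0,0,0,0,0,1,0,0,0,0,0,1,0,0,0,1,0,0,0,0,0,0,0,0,0,0,0,0,0,1,0]
Step 7: insert hv at [27, 45] -> counters=[0,0,0,0,0,0,0,0,0,0,0,0,0,0,0,0,0,0,0,0,0,1,0,0,0,0,0,2,0,0,0,1,0,0,0,0,0,0,0,0,0,0,0,0,0,2,0]
Step 8: insert ph at [21, 31] -> counters=[0,0,0,0,0,0,0,0,0,0,0,0,0,0,0,0,0,0,0,0,0,2,0,0,0,0,0,2,0,0,0,2,0,0,0,0,0,0,0,0,0,0,0,0,0,2,0]
Step 9: delete hv at [27, 45] -> counters=[0,0,0,0,0,0,0,0,0,0,0,0,0,0,0,0,0,0,0,0,0,2,0,0,0,0,0,1,0,0,0,2,0,0,0,0,0,0,0,0,0,0,0,0,0,1,0]
Step 10: insert ph at [21, 31] -> counters=[0,0,0,0,0,0,0,0,0,0,0,0,0,0,0,0,0,0,0,0,0,3,0,0,0,0,0,1,0,0,0,3,0,0,0,0,0,0,0,0,0,0,0,0,0,1,0]
Step 11: insert ph at [21, 31] -> counters=[0,0,0,0,0,0,0,0,0,0,0,0,0,0,0,0,0,0,0,0,0,4,0,0,0,0,0,1,0,0,0,4,0,0,0,0,0,0,0,0,0,0,0,0,0,1,0]
Step 12: insert ph at [21, 31] -> counters=[0,0,0,0,0,0,0,0,0,0,0,0,0,0,0,0,0,0,0,0,0,5,0,0,0,0,0,1,0,0,0,5,0,0,0,0,0,0,0,0,0,0,0,0,0,1,0]
Step 13: insert c at [6, 31] -> counters=[0,0,0,0,0,0,1,0,0,0,0,0,0,0,0,0,0,0,0,0,0,5,0,0,0,0,0,1,0,0,0,6,0,0,0,0,0,0,0,0,0,0,0,0,0,1,0]
Step 14: insert c at [6, 31] -> counters=[0,0,0,0,0,0,2,0,0,0,0,0,0,0,0,0,0,0,0,0,0,5,0,0,0,0,0,1,0,0,0,7,0,0,0,0,0,0,0,0,0,0,0,0,0,1,0]
Step 15: delete ph at [21, 31] -> counters=[0,0,0,0,0,0,2,0,0,0,0,0,0,0,0,0,0,0,0,0,0,4,0,0,0,0,0,1,0,0,0,6,0,0,0,0,0,0,0,0,0,0,0,0,0,1,0]
Step 16: insert hv at [27, 45] -> counters=[0,0,0,0,0,0,2,0,0,0,0,0,0,0,0,0,0,0,0,0,0,4,0,0,0,0,0,2,0,0,0,6,0,0,0,0,0,0,0,0,0,0,0,0,0,2,0]
Step 17: delete c at [6, 31] -> counters=[0,0,0,0,0,0,1,0,0,0,0,0,0,0,0,0,0,0,0,0,0,4,0,0,0,0,0,2,0,0,0,5,0,0,0,0,0,0,0,0,0,0,0,0,0,2,0]
Step 18: insert hv at [27, 45] -> counters=[0,0,0,0,0,0,1,0,0,0,0,0,0,0,0,0,0,0,0,0,0,4,0,0,0,0,0,3,0,0,0,5,0,0,0,0,0,0,0,0,0,0,0,0,0,3,0]
Step 19: insert c at [6, 31] -> counters=[0,0,0,0,0,0,2,0,0,0,0,0,0,0,0,0,0,0,0,0,0,4,0,0,0,0,0,3,0,0,0,6,0,0,0,0,0,0,0,0,0,0,0,0,0,3,0]
Step 20: delete c at [6, 31] -> counters=[0,0,0,0,0,0,1,0,0,0,0,0,0,0,0,0,0,0,0,0,0,4,0,0,0,0,0,3,0,0,0,5,0,0,0,0,0,0,0,0,0,0,0,0,0,3,0]
Step 21: insert ph at [21, 31] -> counters=[0,0,0,0,0,0,1,0,0,0,0,0,0,0,0,0,0,0,0,0,0,5,0,0,0,0,0,3,0,0,0,6,0,0,0,0,0,0,0,0,0,0,0,0,0,3,0]
Final counters=[0,0,0,0,0,0,1,0,0,0,0,0,0,0,0,0,0,0,0,0,0,5,0,0,0,0,0,3,0,0,0,6,0,0,0,0,0,0,0,0,0,0,0,0,0,3,0] -> 5 nonzero

Answer: 5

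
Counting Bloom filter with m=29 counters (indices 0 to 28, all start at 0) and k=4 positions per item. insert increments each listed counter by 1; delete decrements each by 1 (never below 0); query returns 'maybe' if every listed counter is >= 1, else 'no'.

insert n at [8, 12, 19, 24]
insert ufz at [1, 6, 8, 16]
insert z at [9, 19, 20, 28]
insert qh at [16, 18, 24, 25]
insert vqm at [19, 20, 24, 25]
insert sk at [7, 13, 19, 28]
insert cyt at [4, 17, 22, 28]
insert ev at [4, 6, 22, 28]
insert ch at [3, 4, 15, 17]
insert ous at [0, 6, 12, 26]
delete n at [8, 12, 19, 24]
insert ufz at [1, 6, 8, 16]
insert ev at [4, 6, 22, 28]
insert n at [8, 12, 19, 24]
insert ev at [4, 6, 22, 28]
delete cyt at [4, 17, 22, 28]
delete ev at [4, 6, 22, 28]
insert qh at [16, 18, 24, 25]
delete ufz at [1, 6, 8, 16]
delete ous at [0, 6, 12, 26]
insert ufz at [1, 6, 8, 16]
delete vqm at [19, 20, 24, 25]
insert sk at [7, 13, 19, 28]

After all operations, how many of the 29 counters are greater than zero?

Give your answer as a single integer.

Step 1: insert n at [8, 12, 19, 24] -> counters=[0,0,0,0,0,0,0,0,1,0,0,0,1,0,0,0,0,0,0,1,0,0,0,0,1,0,0,0,0]
Step 2: insert ufz at [1, 6, 8, 16] -> counters=[0,1,0,0,0,0,1,0,2,0,0,0,1,0,0,0,1,0,0,1,0,0,0,0,1,0,0,0,0]
Step 3: insert z at [9, 19, 20, 28] -> counters=[0,1,0,0,0,0,1,0,2,1,0,0,1,0,0,0,1,0,0,2,1,0,0,0,1,0,0,0,1]
Step 4: insert qh at [16, 18, 24, 25] -> counters=[0,1,0,0,0,0,1,0,2,1,0,0,1,0,0,0,2,0,1,2,1,0,0,0,2,1,0,0,1]
Step 5: insert vqm at [19, 20, 24, 25] -> counters=[0,1,0,0,0,0,1,0,2,1,0,0,1,0,0,0,2,0,1,3,2,0,0,0,3,2,0,0,1]
Step 6: insert sk at [7, 13, 19, 28] -> counters=[0,1,0,0,0,0,1,1,2,1,0,0,1,1,0,0,2,0,1,4,2,0,0,0,3,2,0,0,2]
Step 7: insert cyt at [4, 17, 22, 28] -> counters=[0,1,0,0,1,0,1,1,2,1,0,0,1,1,0,0,2,1,1,4,2,0,1,0,3,2,0,0,3]
Step 8: insert ev at [4, 6, 22, 28] -> counters=[0,1,0,0,2,0,2,1,2,1,0,0,1,1,0,0,2,1,1,4,2,0,2,0,3,2,0,0,4]
Step 9: insert ch at [3, 4, 15, 17] -> counters=[0,1,0,1,3,0,2,1,2,1,0,0,1,1,0,1,2,2,1,4,2,0,2,0,3,2,0,0,4]
Step 10: insert ous at [0, 6, 12, 26] -> counters=[1,1,0,1,3,0,3,1,2,1,0,0,2,1,0,1,2,2,1,4,2,0,2,0,3,2,1,0,4]
Step 11: delete n at [8, 12, 19, 24] -> counters=[1,1,0,1,3,0,3,1,1,1,0,0,1,1,0,1,2,2,1,3,2,0,2,0,2,2,1,0,4]
Step 12: insert ufz at [1, 6, 8, 16] -> counters=[1,2,0,1,3,0,4,1,2,1,0,0,1,1,0,1,3,2,1,3,2,0,2,0,2,2,1,0,4]
Step 13: insert ev at [4, 6, 22, 28] -> counters=[1,2,0,1,4,0,5,1,2,1,0,0,1,1,0,1,3,2,1,3,2,0,3,0,2,2,1,0,5]
Step 14: insert n at [8, 12, 19, 24] -> counters=[1,2,0,1,4,0,5,1,3,1,0,0,2,1,0,1,3,2,1,4,2,0,3,0,3,2,1,0,5]
Step 15: insert ev at [4, 6, 22, 28] -> counters=[1,2,0,1,5,0,6,1,3,1,0,0,2,1,0,1,3,2,1,4,2,0,4,0,3,2,1,0,6]
Step 16: delete cyt at [4, 17, 22, 28] -> counters=[1,2,0,1,4,0,6,1,3,1,0,0,2,1,0,1,3,1,1,4,2,0,3,0,3,2,1,0,5]
Step 17: delete ev at [4, 6, 22, 28] -> counters=[1,2,0,1,3,0,5,1,3,1,0,0,2,1,0,1,3,1,1,4,2,0,2,0,3,2,1,0,4]
Step 18: insert qh at [16, 18, 24, 25] -> counters=[1,2,0,1,3,0,5,1,3,1,0,0,2,1,0,1,4,1,2,4,2,0,2,0,4,3,1,0,4]
Step 19: delete ufz at [1, 6, 8, 16] -> counters=[1,1,0,1,3,0,4,1,2,1,0,0,2,1,0,1,3,1,2,4,2,0,2,0,4,3,1,0,4]
Step 20: delete ous at [0, 6, 12, 26] -> counters=[0,1,0,1,3,0,3,1,2,1,0,0,1,1,0,1,3,1,2,4,2,0,2,0,4,3,0,0,4]
Step 21: insert ufz at [1, 6, 8, 16] -> counters=[0,2,0,1,3,0,4,1,3,1,0,0,1,1,0,1,4,1,2,4,2,0,2,0,4,3,0,0,4]
Step 22: delete vqm at [19, 20, 24, 25] -> counters=[0,2,0,1,3,0,4,1,3,1,0,0,1,1,0,1,4,1,2,3,1,0,2,0,3,2,0,0,4]
Step 23: insert sk at [7, 13, 19, 28] -> counters=[0,2,0,1,3,0,4,2,3,1,0,0,1,2,0,1,4,1,2,4,1,0,2,0,3,2,0,0,5]
Final counters=[0,2,0,1,3,0,4,2,3,1,0,0,1,2,0,1,4,1,2,4,1,0,2,0,3,2,0,0,5] -> 19 nonzero

Answer: 19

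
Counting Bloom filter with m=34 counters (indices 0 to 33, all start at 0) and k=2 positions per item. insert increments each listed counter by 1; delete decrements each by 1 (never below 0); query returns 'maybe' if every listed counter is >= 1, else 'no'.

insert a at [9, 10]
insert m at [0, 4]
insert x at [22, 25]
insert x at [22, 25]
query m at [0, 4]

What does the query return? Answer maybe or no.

Answer: maybe

Derivation:
Step 1: insert a at [9, 10] -> counters=[0,0,0,0,0,0,0,0,0,1,1,0,0,0,0,0,0,0,0,0,0,0,0,0,0,0,0,0,0,0,0,0,0,0]
Step 2: insert m at [0, 4] -> counters=[1,0,0,0,1,0,0,0,0,1,1,0,0,0,0,0,0,0,0,0,0,0,0,0,0,0,0,0,0,0,0,0,0,0]
Step 3: insert x at [22, 25] -> counters=[1,0,0,0,1,0,0,0,0,1,1,0,0,0,0,0,0,0,0,0,0,0,1,0,0,1,0,0,0,0,0,0,0,0]
Step 4: insert x at [22, 25] -> counters=[1,0,0,0,1,0,0,0,0,1,1,0,0,0,0,0,0,0,0,0,0,0,2,0,0,2,0,0,0,0,0,0,0,0]
Query m: check counters[0]=1 counters[4]=1 -> maybe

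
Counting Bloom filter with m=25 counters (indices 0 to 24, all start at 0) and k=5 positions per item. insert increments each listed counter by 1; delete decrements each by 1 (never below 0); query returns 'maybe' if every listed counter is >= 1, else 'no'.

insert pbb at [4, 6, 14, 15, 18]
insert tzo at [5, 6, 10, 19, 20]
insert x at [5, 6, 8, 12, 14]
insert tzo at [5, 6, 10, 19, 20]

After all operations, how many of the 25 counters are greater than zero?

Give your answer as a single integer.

Step 1: insert pbb at [4, 6, 14, 15, 18] -> counters=[0,0,0,0,1,0,1,0,0,0,0,0,0,0,1,1,0,0,1,0,0,0,0,0,0]
Step 2: insert tzo at [5, 6, 10, 19, 20] -> counters=[0,0,0,0,1,1,2,0,0,0,1,0,0,0,1,1,0,0,1,1,1,0,0,0,0]
Step 3: insert x at [5, 6, 8, 12, 14] -> counters=[0,0,0,0,1,2,3,0,1,0,1,0,1,0,2,1,0,0,1,1,1,0,0,0,0]
Step 4: insert tzo at [5, 6, 10, 19, 20] -> counters=[0,0,0,0,1,3,4,0,1,0,2,0,1,0,2,1,0,0,1,2,2,0,0,0,0]
Final counters=[0,0,0,0,1,3,4,0,1,0,2,0,1,0,2,1,0,0,1,2,2,0,0,0,0] -> 11 nonzero

Answer: 11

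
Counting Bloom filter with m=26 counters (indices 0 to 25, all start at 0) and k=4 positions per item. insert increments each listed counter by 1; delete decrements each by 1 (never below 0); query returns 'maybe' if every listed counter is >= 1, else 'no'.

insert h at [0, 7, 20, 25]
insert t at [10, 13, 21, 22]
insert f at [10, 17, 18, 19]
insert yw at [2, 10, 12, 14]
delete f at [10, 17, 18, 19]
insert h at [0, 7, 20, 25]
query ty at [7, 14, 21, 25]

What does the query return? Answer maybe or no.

Answer: maybe

Derivation:
Step 1: insert h at [0, 7, 20, 25] -> counters=[1,0,0,0,0,0,0,1,0,0,0,0,0,0,0,0,0,0,0,0,1,0,0,0,0,1]
Step 2: insert t at [10, 13, 21, 22] -> counters=[1,0,0,0,0,0,0,1,0,0,1,0,0,1,0,0,0,0,0,0,1,1,1,0,0,1]
Step 3: insert f at [10, 17, 18, 19] -> counters=[1,0,0,0,0,0,0,1,0,0,2,0,0,1,0,0,0,1,1,1,1,1,1,0,0,1]
Step 4: insert yw at [2, 10, 12, 14] -> counters=[1,0,1,0,0,0,0,1,0,0,3,0,1,1,1,0,0,1,1,1,1,1,1,0,0,1]
Step 5: delete f at [10, 17, 18, 19] -> counters=[1,0,1,0,0,0,0,1,0,0,2,0,1,1,1,0,0,0,0,0,1,1,1,0,0,1]
Step 6: insert h at [0, 7, 20, 25] -> counters=[2,0,1,0,0,0,0,2,0,0,2,0,1,1,1,0,0,0,0,0,2,1,1,0,0,2]
Query ty: check counters[7]=2 counters[14]=1 counters[21]=1 counters[25]=2 -> maybe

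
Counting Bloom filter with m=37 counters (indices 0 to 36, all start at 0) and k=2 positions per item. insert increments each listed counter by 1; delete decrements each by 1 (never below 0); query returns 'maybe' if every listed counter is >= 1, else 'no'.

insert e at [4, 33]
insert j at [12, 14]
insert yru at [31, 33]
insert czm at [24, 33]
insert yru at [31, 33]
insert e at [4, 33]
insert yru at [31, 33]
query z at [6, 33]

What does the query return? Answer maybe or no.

Answer: no

Derivation:
Step 1: insert e at [4, 33] -> counters=[0,0,0,0,1,0,0,0,0,0,0,0,0,0,0,0,0,0,0,0,0,0,0,0,0,0,0,0,0,0,0,0,0,1,0,0,0]
Step 2: insert j at [12, 14] -> counters=[0,0,0,0,1,0,0,0,0,0,0,0,1,0,1,0,0,0,0,0,0,0,0,0,0,0,0,0,0,0,0,0,0,1,0,0,0]
Step 3: insert yru at [31, 33] -> counters=[0,0,0,0,1,0,0,0,0,0,0,0,1,0,1,0,0,0,0,0,0,0,0,0,0,0,0,0,0,0,0,1,0,2,0,0,0]
Step 4: insert czm at [24, 33] -> counters=[0,0,0,0,1,0,0,0,0,0,0,0,1,0,1,0,0,0,0,0,0,0,0,0,1,0,0,0,0,0,0,1,0,3,0,0,0]
Step 5: insert yru at [31, 33] -> counters=[0,0,0,0,1,0,0,0,0,0,0,0,1,0,1,0,0,0,0,0,0,0,0,0,1,0,0,0,0,0,0,2,0,4,0,0,0]
Step 6: insert e at [4, 33] -> counters=[0,0,0,0,2,0,0,0,0,0,0,0,1,0,1,0,0,0,0,0,0,0,0,0,1,0,0,0,0,0,0,2,0,5,0,0,0]
Step 7: insert yru at [31, 33] -> counters=[0,0,0,0,2,0,0,0,0,0,0,0,1,0,1,0,0,0,0,0,0,0,0,0,1,0,0,0,0,0,0,3,0,6,0,0,0]
Query z: check counters[6]=0 counters[33]=6 -> no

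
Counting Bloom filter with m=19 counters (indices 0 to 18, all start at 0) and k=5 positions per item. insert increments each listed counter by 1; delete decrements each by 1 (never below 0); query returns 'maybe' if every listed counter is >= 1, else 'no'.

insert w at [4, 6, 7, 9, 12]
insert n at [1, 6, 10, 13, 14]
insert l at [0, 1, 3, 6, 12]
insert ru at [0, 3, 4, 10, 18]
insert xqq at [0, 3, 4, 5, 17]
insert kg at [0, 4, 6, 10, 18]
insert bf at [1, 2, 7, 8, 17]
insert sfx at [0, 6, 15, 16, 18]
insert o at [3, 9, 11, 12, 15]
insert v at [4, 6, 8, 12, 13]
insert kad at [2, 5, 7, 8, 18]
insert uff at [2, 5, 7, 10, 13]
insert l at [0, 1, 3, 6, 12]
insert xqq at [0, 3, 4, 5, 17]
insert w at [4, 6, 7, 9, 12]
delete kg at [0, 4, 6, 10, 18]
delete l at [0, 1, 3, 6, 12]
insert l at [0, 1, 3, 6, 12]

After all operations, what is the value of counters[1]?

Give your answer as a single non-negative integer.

Answer: 4

Derivation:
Step 1: insert w at [4, 6, 7, 9, 12] -> counters=[0,0,0,0,1,0,1,1,0,1,0,0,1,0,0,0,0,0,0]
Step 2: insert n at [1, 6, 10, 13, 14] -> counters=[0,1,0,0,1,0,2,1,0,1,1,0,1,1,1,0,0,0,0]
Step 3: insert l at [0, 1, 3, 6, 12] -> counters=[1,2,0,1,1,0,3,1,0,1,1,0,2,1,1,0,0,0,0]
Step 4: insert ru at [0, 3, 4, 10, 18] -> counters=[2,2,0,2,2,0,3,1,0,1,2,0,2,1,1,0,0,0,1]
Step 5: insert xqq at [0, 3, 4, 5, 17] -> counters=[3,2,0,3,3,1,3,1,0,1,2,0,2,1,1,0,0,1,1]
Step 6: insert kg at [0, 4, 6, 10, 18] -> counters=[4,2,0,3,4,1,4,1,0,1,3,0,2,1,1,0,0,1,2]
Step 7: insert bf at [1, 2, 7, 8, 17] -> counters=[4,3,1,3,4,1,4,2,1,1,3,0,2,1,1,0,0,2,2]
Step 8: insert sfx at [0, 6, 15, 16, 18] -> counters=[5,3,1,3,4,1,5,2,1,1,3,0,2,1,1,1,1,2,3]
Step 9: insert o at [3, 9, 11, 12, 15] -> counters=[5,3,1,4,4,1,5,2,1,2,3,1,3,1,1,2,1,2,3]
Step 10: insert v at [4, 6, 8, 12, 13] -> counters=[5,3,1,4,5,1,6,2,2,2,3,1,4,2,1,2,1,2,3]
Step 11: insert kad at [2, 5, 7, 8, 18] -> counters=[5,3,2,4,5,2,6,3,3,2,3,1,4,2,1,2,1,2,4]
Step 12: insert uff at [2, 5, 7, 10, 13] -> counters=[5,3,3,4,5,3,6,4,3,2,4,1,4,3,1,2,1,2,4]
Step 13: insert l at [0, 1, 3, 6, 12] -> counters=[6,4,3,5,5,3,7,4,3,2,4,1,5,3,1,2,1,2,4]
Step 14: insert xqq at [0, 3, 4, 5, 17] -> counters=[7,4,3,6,6,4,7,4,3,2,4,1,5,3,1,2,1,3,4]
Step 15: insert w at [4, 6, 7, 9, 12] -> counters=[7,4,3,6,7,4,8,5,3,3,4,1,6,3,1,2,1,3,4]
Step 16: delete kg at [0, 4, 6, 10, 18] -> counters=[6,4,3,6,6,4,7,5,3,3,3,1,6,3,1,2,1,3,3]
Step 17: delete l at [0, 1, 3, 6, 12] -> counters=[5,3,3,5,6,4,6,5,3,3,3,1,5,3,1,2,1,3,3]
Step 18: insert l at [0, 1, 3, 6, 12] -> counters=[6,4,3,6,6,4,7,5,3,3,3,1,6,3,1,2,1,3,3]
Final counters=[6,4,3,6,6,4,7,5,3,3,3,1,6,3,1,2,1,3,3] -> counters[1]=4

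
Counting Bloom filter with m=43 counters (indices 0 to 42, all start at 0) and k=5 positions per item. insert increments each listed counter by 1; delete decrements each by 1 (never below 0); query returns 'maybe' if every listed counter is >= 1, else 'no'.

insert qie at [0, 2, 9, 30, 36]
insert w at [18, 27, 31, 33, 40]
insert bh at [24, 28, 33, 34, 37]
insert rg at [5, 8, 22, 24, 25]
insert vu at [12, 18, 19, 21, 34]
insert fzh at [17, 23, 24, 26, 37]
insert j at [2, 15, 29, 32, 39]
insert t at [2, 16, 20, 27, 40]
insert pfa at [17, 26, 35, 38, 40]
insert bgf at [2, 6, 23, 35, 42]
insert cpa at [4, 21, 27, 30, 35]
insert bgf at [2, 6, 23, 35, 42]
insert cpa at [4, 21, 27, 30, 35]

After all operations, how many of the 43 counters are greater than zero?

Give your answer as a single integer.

Step 1: insert qie at [0, 2, 9, 30, 36] -> counters=[1,0,1,0,0,0,0,0,0,1,0,0,0,0,0,0,0,0,0,0,0,0,0,0,0,0,0,0,0,0,1,0,0,0,0,0,1,0,0,0,0,0,0]
Step 2: insert w at [18, 27, 31, 33, 40] -> counters=[1,0,1,0,0,0,0,0,0,1,0,0,0,0,0,0,0,0,1,0,0,0,0,0,0,0,0,1,0,0,1,1,0,1,0,0,1,0,0,0,1,0,0]
Step 3: insert bh at [24, 28, 33, 34, 37] -> counters=[1,0,1,0,0,0,0,0,0,1,0,0,0,0,0,0,0,0,1,0,0,0,0,0,1,0,0,1,1,0,1,1,0,2,1,0,1,1,0,0,1,0,0]
Step 4: insert rg at [5, 8, 22, 24, 25] -> counters=[1,0,1,0,0,1,0,0,1,1,0,0,0,0,0,0,0,0,1,0,0,0,1,0,2,1,0,1,1,0,1,1,0,2,1,0,1,1,0,0,1,0,0]
Step 5: insert vu at [12, 18, 19, 21, 34] -> counters=[1,0,1,0,0,1,0,0,1,1,0,0,1,0,0,0,0,0,2,1,0,1,1,0,2,1,0,1,1,0,1,1,0,2,2,0,1,1,0,0,1,0,0]
Step 6: insert fzh at [17, 23, 24, 26, 37] -> counters=[1,0,1,0,0,1,0,0,1,1,0,0,1,0,0,0,0,1,2,1,0,1,1,1,3,1,1,1,1,0,1,1,0,2,2,0,1,2,0,0,1,0,0]
Step 7: insert j at [2, 15, 29, 32, 39] -> counters=[1,0,2,0,0,1,0,0,1,1,0,0,1,0,0,1,0,1,2,1,0,1,1,1,3,1,1,1,1,1,1,1,1,2,2,0,1,2,0,1,1,0,0]
Step 8: insert t at [2, 16, 20, 27, 40] -> counters=[1,0,3,0,0,1,0,0,1,1,0,0,1,0,0,1,1,1,2,1,1,1,1,1,3,1,1,2,1,1,1,1,1,2,2,0,1,2,0,1,2,0,0]
Step 9: insert pfa at [17, 26, 35, 38, 40] -> counters=[1,0,3,0,0,1,0,0,1,1,0,0,1,0,0,1,1,2,2,1,1,1,1,1,3,1,2,2,1,1,1,1,1,2,2,1,1,2,1,1,3,0,0]
Step 10: insert bgf at [2, 6, 23, 35, 42] -> counters=[1,0,4,0,0,1,1,0,1,1,0,0,1,0,0,1,1,2,2,1,1,1,1,2,3,1,2,2,1,1,1,1,1,2,2,2,1,2,1,1,3,0,1]
Step 11: insert cpa at [4, 21, 27, 30, 35] -> counters=[1,0,4,0,1,1,1,0,1,1,0,0,1,0,0,1,1,2,2,1,1,2,1,2,3,1,2,3,1,1,2,1,1,2,2,3,1,2,1,1,3,0,1]
Step 12: insert bgf at [2, 6, 23, 35, 42] -> counters=[1,0,5,0,1,1,2,0,1,1,0,0,1,0,0,1,1,2,2,1,1,2,1,3,3,1,2,3,1,1,2,1,1,2,2,4,1,2,1,1,3,0,2]
Step 13: insert cpa at [4, 21, 27, 30, 35] -> counters=[1,0,5,0,2,1,2,0,1,1,0,0,1,0,0,1,1,2,2,1,1,3,1,3,3,1,2,4,1,1,3,1,1,2,2,5,1,2,1,1,3,0,2]
Final counters=[1,0,5,0,2,1,2,0,1,1,0,0,1,0,0,1,1,2,2,1,1,3,1,3,3,1,2,4,1,1,3,1,1,2,2,5,1,2,1,1,3,0,2] -> 35 nonzero

Answer: 35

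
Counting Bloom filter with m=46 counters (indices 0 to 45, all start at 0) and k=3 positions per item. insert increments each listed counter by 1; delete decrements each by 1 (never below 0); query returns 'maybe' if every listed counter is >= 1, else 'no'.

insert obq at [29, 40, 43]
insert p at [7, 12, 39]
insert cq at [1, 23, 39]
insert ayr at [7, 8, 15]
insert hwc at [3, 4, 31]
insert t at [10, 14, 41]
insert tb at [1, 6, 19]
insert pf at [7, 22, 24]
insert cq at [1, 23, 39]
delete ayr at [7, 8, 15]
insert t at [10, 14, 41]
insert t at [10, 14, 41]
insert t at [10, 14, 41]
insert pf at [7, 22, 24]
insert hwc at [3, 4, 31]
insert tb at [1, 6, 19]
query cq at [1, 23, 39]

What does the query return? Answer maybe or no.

Answer: maybe

Derivation:
Step 1: insert obq at [29, 40, 43] -> counters=[0,0,0,0,0,0,0,0,0,0,0,0,0,0,0,0,0,0,0,0,0,0,0,0,0,0,0,0,0,1,0,0,0,0,0,0,0,0,0,0,1,0,0,1,0,0]
Step 2: insert p at [7, 12, 39] -> counters=[0,0,0,0,0,0,0,1,0,0,0,0,1,0,0,0,0,0,0,0,0,0,0,0,0,0,0,0,0,1,0,0,0,0,0,0,0,0,0,1,1,0,0,1,0,0]
Step 3: insert cq at [1, 23, 39] -> counters=[0,1,0,0,0,0,0,1,0,0,0,0,1,0,0,0,0,0,0,0,0,0,0,1,0,0,0,0,0,1,0,0,0,0,0,0,0,0,0,2,1,0,0,1,0,0]
Step 4: insert ayr at [7, 8, 15] -> counters=[0,1,0,0,0,0,0,2,1,0,0,0,1,0,0,1,0,0,0,0,0,0,0,1,0,0,0,0,0,1,0,0,0,0,0,0,0,0,0,2,1,0,0,1,0,0]
Step 5: insert hwc at [3, 4, 31] -> counters=[0,1,0,1,1,0,0,2,1,0,0,0,1,0,0,1,0,0,0,0,0,0,0,1,0,0,0,0,0,1,0,1,0,0,0,0,0,0,0,2,1,0,0,1,0,0]
Step 6: insert t at [10, 14, 41] -> counters=[0,1,0,1,1,0,0,2,1,0,1,0,1,0,1,1,0,0,0,0,0,0,0,1,0,0,0,0,0,1,0,1,0,0,0,0,0,0,0,2,1,1,0,1,0,0]
Step 7: insert tb at [1, 6, 19] -> counters=[0,2,0,1,1,0,1,2,1,0,1,0,1,0,1,1,0,0,0,1,0,0,0,1,0,0,0,0,0,1,0,1,0,0,0,0,0,0,0,2,1,1,0,1,0,0]
Step 8: insert pf at [7, 22, 24] -> counters=[0,2,0,1,1,0,1,3,1,0,1,0,1,0,1,1,0,0,0,1,0,0,1,1,1,0,0,0,0,1,0,1,0,0,0,0,0,0,0,2,1,1,0,1,0,0]
Step 9: insert cq at [1, 23, 39] -> counters=[0,3,0,1,1,0,1,3,1,0,1,0,1,0,1,1,0,0,0,1,0,0,1,2,1,0,0,0,0,1,0,1,0,0,0,0,0,0,0,3,1,1,0,1,0,0]
Step 10: delete ayr at [7, 8, 15] -> counters=[0,3,0,1,1,0,1,2,0,0,1,0,1,0,1,0,0,0,0,1,0,0,1,2,1,0,0,0,0,1,0,1,0,0,0,0,0,0,0,3,1,1,0,1,0,0]
Step 11: insert t at [10, 14, 41] -> counters=[0,3,0,1,1,0,1,2,0,0,2,0,1,0,2,0,0,0,0,1,0,0,1,2,1,0,0,0,0,1,0,1,0,0,0,0,0,0,0,3,1,2,0,1,0,0]
Step 12: insert t at [10, 14, 41] -> counters=[0,3,0,1,1,0,1,2,0,0,3,0,1,0,3,0,0,0,0,1,0,0,1,2,1,0,0,0,0,1,0,1,0,0,0,0,0,0,0,3,1,3,0,1,0,0]
Step 13: insert t at [10, 14, 41] -> counters=[0,3,0,1,1,0,1,2,0,0,4,0,1,0,4,0,0,0,0,1,0,0,1,2,1,0,0,0,0,1,0,1,0,0,0,0,0,0,0,3,1,4,0,1,0,0]
Step 14: insert pf at [7, 22, 24] -> counters=[0,3,0,1,1,0,1,3,0,0,4,0,1,0,4,0,0,0,0,1,0,0,2,2,2,0,0,0,0,1,0,1,0,0,0,0,0,0,0,3,1,4,0,1,0,0]
Step 15: insert hwc at [3, 4, 31] -> counters=[0,3,0,2,2,0,1,3,0,0,4,0,1,0,4,0,0,0,0,1,0,0,2,2,2,0,0,0,0,1,0,2,0,0,0,0,0,0,0,3,1,4,0,1,0,0]
Step 16: insert tb at [1, 6, 19] -> counters=[0,4,0,2,2,0,2,3,0,0,4,0,1,0,4,0,0,0,0,2,0,0,2,2,2,0,0,0,0,1,0,2,0,0,0,0,0,0,0,3,1,4,0,1,0,0]
Query cq: check counters[1]=4 counters[23]=2 counters[39]=3 -> maybe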